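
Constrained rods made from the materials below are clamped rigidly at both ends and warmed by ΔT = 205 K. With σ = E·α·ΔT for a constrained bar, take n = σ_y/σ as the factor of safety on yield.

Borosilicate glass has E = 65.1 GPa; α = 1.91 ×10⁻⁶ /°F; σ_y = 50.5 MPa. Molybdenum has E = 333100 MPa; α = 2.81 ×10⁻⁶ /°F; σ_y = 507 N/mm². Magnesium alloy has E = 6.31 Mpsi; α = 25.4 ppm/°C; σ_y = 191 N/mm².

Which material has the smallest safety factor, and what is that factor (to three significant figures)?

With everything in SI (GPa, ×10⁻⁶/K, MPa):
  borosilicate glass: E = 65.10, α = 3.44, σ_y = 50.50 → σ = 45.9 MPa, n = 1.10
  molybdenum: E = 333.1, α = 5.06, σ_y = 507.0 → σ = 345 MPa, n = 1.47
  magnesium alloy: E = 43.51, α = 25.4, σ_y = 191.0 → σ = 227 MPa, n = 0.843
The minimum is magnesium alloy at n = 0.843.

magnesium alloy, n = 0.843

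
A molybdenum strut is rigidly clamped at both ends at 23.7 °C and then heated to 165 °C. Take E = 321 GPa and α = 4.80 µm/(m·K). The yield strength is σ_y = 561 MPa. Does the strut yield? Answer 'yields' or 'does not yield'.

does not yield

ΔT = 141.3 K. Constrained thermal stress σ = E·α·ΔT = 321.0×10³ MPa × 4.80×10⁻⁶ × 141.3 = 218 MPa (compressive).
Compare to σ_y = 561 MPa: σ < σ_y, so it does not yield.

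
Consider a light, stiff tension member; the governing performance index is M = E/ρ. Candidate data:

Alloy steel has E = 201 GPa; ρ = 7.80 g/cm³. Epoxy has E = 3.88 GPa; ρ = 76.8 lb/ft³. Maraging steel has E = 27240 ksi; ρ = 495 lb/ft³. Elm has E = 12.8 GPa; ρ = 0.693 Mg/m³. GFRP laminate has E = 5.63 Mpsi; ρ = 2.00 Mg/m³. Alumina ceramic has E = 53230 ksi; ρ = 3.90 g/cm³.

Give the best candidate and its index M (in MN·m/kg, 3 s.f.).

alumina ceramic, M = 94.1 MN·m/kg

Putting every candidate on a common basis:
  alloy steel: E = 201.0 GPa, ρ = 7800 kg/m³
  epoxy: E = 3.880 GPa, ρ = 1230 kg/m³
  maraging steel: E = 187.8 GPa, ρ = 7929 kg/m³
  elm: E = 12.80 GPa, ρ = 693.0 kg/m³
  GFRP laminate: E = 38.82 GPa, ρ = 2000 kg/m³
  alumina ceramic: E = 367.0 GPa, ρ = 3900 kg/m³
  alumina ceramic: M = 94.1 MN·m/kg
  alloy steel: M = 25.8 MN·m/kg
  maraging steel: M = 23.7 MN·m/kg
  GFRP laminate: M = 19.4 MN·m/kg
  elm: M = 18.5 MN·m/kg
  epoxy: M = 3.15 MN·m/kg
Alumina ceramic has the largest M.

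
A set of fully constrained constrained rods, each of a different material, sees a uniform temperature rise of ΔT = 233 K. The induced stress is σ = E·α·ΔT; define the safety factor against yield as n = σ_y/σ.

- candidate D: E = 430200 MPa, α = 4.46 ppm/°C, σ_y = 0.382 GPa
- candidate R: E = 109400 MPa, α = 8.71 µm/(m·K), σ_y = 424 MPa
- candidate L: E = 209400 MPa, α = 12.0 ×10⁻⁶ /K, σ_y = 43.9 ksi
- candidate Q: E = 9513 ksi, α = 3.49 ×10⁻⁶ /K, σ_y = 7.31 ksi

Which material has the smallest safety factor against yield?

Per material, after unit conversion:
  candidate D: E = 430.2, α = 4.46, σ_y = 382.0 → σ = 447 MPa, n = 0.854
  candidate R: E = 109.4, α = 8.71, σ_y = 424.0 → σ = 222 MPa, n = 1.91
  candidate L: E = 209.4, α = 12.0, σ_y = 302.7 → σ = 585 MPa, n = 0.517
  candidate Q: E = 65.59, α = 3.49, σ_y = 50.40 → σ = 53.3 MPa, n = 0.945
The minimum is candidate L at n = 0.517.

candidate L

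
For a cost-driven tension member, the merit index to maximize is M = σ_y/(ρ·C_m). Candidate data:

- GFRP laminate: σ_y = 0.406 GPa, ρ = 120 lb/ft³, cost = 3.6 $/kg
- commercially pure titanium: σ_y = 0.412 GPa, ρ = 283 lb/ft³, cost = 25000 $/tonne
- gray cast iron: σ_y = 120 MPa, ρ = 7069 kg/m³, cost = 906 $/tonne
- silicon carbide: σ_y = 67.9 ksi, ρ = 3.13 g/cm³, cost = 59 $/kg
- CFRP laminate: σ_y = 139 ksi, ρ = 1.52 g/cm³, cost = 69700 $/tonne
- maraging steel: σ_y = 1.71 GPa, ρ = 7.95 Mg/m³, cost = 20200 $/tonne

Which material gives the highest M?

After converting to SI:
  GFRP laminate: σ_y = 406.0 MPa, ρ = 1922 kg/m³, cost = 3.600 $/kg
  commercially pure titanium: σ_y = 412.0 MPa, ρ = 4533 kg/m³, cost = 25.00 $/kg
  gray cast iron: σ_y = 120.0 MPa, ρ = 7069 kg/m³, cost = 0.9060 $/kg
  silicon carbide: σ_y = 468.2 MPa, ρ = 3130 kg/m³, cost = 59.00 $/kg
  CFRP laminate: σ_y = 958.4 MPa, ρ = 1520 kg/m³, cost = 69.70 $/kg
  maraging steel: σ_y = 1710 MPa, ρ = 7950 kg/m³, cost = 20.20 $/kg
  GFRP laminate: M = 58.7 kN·m per $
  gray cast iron: M = 18.7 kN·m per $
  maraging steel: M = 10.6 kN·m per $
  CFRP laminate: M = 9.05 kN·m per $
  commercially pure titanium: M = 3.64 kN·m per $
  silicon carbide: M = 2.54 kN·m per $
GFRP laminate has the largest M.

GFRP laminate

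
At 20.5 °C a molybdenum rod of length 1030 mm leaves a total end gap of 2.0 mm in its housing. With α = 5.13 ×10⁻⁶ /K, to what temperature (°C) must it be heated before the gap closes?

α·L₀·ΔT = 2.0 mm ⇒ ΔT = 2.0 / (5.13×10⁻⁶ × 1030.0) = 378.5 K.
T = 20.5 + 378.5 = 399.0 °C.

399 °C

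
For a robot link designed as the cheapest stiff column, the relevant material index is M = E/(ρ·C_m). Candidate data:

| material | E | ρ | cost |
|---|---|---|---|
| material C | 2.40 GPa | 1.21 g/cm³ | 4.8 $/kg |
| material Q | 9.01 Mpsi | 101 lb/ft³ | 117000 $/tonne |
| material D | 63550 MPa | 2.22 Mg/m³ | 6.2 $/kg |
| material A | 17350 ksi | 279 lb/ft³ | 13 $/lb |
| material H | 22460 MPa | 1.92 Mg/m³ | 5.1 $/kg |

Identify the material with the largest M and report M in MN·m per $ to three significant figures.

Convert each candidate to consistent units, then evaluate M:
  material C: E = 2.400 GPa, ρ = 1210 kg/m³, cost = 4.800 $/kg
  material Q: E = 62.12 GPa, ρ = 1618 kg/m³, cost = 117.0 $/kg
  material D: E = 63.55 GPa, ρ = 2220 kg/m³, cost = 6.200 $/kg
  material A: E = 119.6 GPa, ρ = 4469 kg/m³, cost = 28.66 $/kg
  material H: E = 22.46 GPa, ρ = 1920 kg/m³, cost = 5.100 $/kg
  material D: M = 4.62 MN·m per $
  material H: M = 2.29 MN·m per $
  material A: M = 0.934 MN·m per $
  material C: M = 0.413 MN·m per $
  material Q: M = 0.328 MN·m per $
The maximum is for material D.

material D, M = 4.62 MN·m per $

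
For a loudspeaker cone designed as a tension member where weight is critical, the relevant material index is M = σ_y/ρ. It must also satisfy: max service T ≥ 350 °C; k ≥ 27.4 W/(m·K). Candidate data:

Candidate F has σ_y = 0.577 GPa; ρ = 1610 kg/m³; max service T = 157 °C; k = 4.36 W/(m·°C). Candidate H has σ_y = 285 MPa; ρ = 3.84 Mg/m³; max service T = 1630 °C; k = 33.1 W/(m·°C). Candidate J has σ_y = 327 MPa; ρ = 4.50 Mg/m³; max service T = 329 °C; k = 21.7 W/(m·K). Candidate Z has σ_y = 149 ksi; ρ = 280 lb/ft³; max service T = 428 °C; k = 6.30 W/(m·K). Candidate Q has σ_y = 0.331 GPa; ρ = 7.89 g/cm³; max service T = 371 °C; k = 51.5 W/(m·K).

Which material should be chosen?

Screen on constraints: max service T ≥ 350 °C; k ≥ 27.4 W/(m·K). Survivors: candidate H, candidate Q.
Putting every candidate on a common basis:
  candidate H: σ_y = 285.0 MPa, ρ = 3840 kg/m³
  candidate Q: σ_y = 331.0 MPa, ρ = 7890 kg/m³
  candidate H: M = 74.2 kN·m/kg
  candidate Q: M = 42.0 kN·m/kg
Highest index: candidate H.

candidate H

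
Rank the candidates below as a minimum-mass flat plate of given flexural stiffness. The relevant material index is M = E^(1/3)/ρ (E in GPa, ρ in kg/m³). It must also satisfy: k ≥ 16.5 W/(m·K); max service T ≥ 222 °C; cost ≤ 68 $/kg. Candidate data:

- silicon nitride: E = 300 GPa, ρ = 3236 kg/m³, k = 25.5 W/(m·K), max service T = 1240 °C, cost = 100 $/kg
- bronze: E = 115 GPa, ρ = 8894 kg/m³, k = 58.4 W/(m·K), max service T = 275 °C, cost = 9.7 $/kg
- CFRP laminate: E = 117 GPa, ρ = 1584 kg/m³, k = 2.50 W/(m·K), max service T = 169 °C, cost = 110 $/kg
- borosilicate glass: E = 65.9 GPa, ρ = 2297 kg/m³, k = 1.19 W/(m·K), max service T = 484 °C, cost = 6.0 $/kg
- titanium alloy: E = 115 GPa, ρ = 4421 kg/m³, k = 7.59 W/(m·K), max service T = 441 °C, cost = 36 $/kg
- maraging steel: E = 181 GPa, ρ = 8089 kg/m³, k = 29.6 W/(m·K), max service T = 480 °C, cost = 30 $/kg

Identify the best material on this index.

Screen on constraints: k ≥ 16.5 W/(m·K); max service T ≥ 222 °C; cost ≤ 68 $/kg. Survivors: bronze, maraging steel.
Computing M directly (units already consistent):
  maraging steel: M = 0.699×10⁻³
  bronze: M = 0.547×10⁻³
Highest index: maraging steel.

maraging steel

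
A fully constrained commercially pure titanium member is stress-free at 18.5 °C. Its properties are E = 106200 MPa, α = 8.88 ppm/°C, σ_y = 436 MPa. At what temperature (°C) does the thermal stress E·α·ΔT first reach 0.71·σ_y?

E = 106200 MPa = 106.2 GPa.
E·α·ΔT = 309.6 MPa ⇒ ΔT = 309.6 / (106.2×10³ × 8.88×10⁻⁶) = 328.3 K.
T = 18.5 + 328.3 = 346.8 °C.

347 °C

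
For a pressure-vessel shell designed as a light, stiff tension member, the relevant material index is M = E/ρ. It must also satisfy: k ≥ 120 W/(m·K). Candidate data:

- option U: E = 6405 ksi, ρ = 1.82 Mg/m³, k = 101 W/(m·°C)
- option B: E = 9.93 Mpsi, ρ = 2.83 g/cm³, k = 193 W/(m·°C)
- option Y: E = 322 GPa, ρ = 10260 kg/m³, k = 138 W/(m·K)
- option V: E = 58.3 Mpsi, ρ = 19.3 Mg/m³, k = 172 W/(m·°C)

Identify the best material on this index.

Screen on constraints: k ≥ 120 W/(m·K). Survivors: option B, option Y, option V.
After converting to SI:
  option B: E = 68.46 GPa, ρ = 2830 kg/m³
  option Y: E = 322.0 GPa, ρ = 10260 kg/m³
  option V: E = 402.0 GPa, ρ = 19300 kg/m³
  option Y: M = 31.4 MN·m/kg
  option B: M = 24.2 MN·m/kg
  option V: M = 20.8 MN·m/kg
The maximum is for option Y.

option Y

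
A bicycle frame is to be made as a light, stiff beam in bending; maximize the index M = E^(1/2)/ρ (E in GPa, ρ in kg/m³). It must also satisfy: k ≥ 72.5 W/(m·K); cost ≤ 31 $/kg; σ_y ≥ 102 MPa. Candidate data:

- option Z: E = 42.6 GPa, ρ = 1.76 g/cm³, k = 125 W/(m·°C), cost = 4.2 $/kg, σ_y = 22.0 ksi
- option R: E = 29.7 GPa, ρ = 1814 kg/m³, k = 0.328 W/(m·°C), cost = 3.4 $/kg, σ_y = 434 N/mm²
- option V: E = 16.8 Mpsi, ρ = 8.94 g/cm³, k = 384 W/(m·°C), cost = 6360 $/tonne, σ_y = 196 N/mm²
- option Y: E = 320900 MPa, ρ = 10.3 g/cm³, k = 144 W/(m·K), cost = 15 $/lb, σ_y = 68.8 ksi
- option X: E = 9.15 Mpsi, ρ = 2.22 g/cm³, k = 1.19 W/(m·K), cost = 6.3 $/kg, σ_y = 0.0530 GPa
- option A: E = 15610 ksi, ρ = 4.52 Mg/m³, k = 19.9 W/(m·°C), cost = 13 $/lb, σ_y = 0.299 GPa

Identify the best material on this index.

Screen on constraints: k ≥ 72.5 W/(m·K); cost ≤ 31 $/kg; σ_y ≥ 102 MPa. Survivors: option Z, option V.
Convert each candidate to consistent units, then evaluate M:
  option Z: E = 42.60 GPa, ρ = 1760 kg/m³
  option V: E = 115.8 GPa, ρ = 8940 kg/m³
  option Z: M = 3.71×10⁻³
  option V: M = 1.20×10⁻³
Option Z ranks first.

option Z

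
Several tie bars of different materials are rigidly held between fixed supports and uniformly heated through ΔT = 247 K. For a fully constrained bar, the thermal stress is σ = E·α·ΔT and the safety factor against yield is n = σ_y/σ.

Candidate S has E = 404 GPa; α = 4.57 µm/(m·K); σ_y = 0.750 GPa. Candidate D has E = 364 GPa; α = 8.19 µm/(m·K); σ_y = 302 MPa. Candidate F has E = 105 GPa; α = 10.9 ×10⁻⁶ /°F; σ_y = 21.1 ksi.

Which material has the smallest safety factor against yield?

candidate F

Converting E to GPa, α to ×10⁻⁶/K, σ_y to MPa, then σ and n for each:
  candidate S: E = 404.0, α = 4.57, σ_y = 750.0 → σ = 456 MPa, n = 1.64
  candidate D: E = 364.0, α = 8.19, σ_y = 302.0 → σ = 736 MPa, n = 0.410
  candidate F: E = 105.0, α = 19.6, σ_y = 145.5 → σ = 509 MPa, n = 0.286
Candidate F has the lowest safety factor, n = 0.286.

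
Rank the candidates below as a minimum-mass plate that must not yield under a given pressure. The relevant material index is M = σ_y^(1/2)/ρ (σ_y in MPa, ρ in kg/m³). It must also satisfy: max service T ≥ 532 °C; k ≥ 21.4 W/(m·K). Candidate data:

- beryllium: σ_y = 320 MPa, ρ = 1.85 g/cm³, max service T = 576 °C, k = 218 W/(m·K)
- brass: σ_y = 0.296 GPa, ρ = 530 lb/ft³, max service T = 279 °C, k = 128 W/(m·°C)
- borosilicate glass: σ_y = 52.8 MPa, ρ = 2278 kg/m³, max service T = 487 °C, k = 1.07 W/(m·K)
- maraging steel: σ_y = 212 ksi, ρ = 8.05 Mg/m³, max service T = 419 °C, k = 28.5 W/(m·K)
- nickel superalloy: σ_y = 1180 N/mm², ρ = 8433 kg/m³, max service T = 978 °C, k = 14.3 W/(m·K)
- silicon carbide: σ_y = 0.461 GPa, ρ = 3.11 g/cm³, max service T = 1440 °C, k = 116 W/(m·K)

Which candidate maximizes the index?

beryllium

Screen on constraints: max service T ≥ 532 °C; k ≥ 21.4 W/(m·K). Survivors: beryllium, silicon carbide.
In SI units:
  beryllium: σ_y = 320.0 MPa, ρ = 1850 kg/m³
  silicon carbide: σ_y = 461.0 MPa, ρ = 3110 kg/m³
  beryllium: M = 9.67×10⁻³
  silicon carbide: M = 6.90×10⁻³
Beryllium ranks first.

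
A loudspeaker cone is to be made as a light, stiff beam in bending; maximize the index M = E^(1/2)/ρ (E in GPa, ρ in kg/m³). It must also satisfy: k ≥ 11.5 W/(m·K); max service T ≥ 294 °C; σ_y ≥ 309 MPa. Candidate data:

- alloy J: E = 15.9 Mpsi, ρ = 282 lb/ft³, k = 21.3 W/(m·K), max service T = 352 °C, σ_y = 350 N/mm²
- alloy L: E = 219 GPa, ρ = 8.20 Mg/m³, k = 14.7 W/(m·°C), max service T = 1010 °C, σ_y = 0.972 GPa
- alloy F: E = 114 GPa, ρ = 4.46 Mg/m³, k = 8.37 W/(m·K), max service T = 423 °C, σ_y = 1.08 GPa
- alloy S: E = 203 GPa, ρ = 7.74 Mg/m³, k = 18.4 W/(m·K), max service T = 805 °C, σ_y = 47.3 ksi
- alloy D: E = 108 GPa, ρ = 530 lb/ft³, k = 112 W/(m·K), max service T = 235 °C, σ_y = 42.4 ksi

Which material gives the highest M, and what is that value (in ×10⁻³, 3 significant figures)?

alloy J, M = 2.32×10⁻³

Screen on constraints: k ≥ 11.5 W/(m·K); max service T ≥ 294 °C; σ_y ≥ 309 MPa. Survivors: alloy J, alloy L, alloy S.
Normalizing units and computing the index:
  alloy J: E = 109.6 GPa, ρ = 4517 kg/m³
  alloy L: E = 219.0 GPa, ρ = 8200 kg/m³
  alloy S: E = 203.0 GPa, ρ = 7740 kg/m³
  alloy J: M = 2.32×10⁻³
  alloy S: M = 1.84×10⁻³
  alloy L: M = 1.80×10⁻³
The maximum is for alloy J.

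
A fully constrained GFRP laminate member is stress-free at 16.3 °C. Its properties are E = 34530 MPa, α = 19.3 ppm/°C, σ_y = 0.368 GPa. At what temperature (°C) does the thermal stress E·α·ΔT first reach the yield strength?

568 °C

E = 34530 MPa = 34.53 GPa.
σ_y = 0.368 GPa = 368.0 MPa.
E·α·ΔT = 368.0 MPa ⇒ ΔT = 368.0 / (34.53×10³ × 19.3×10⁻⁶) = 552.2 K.
T = 16.3 + 552.2 = 568.5 °C.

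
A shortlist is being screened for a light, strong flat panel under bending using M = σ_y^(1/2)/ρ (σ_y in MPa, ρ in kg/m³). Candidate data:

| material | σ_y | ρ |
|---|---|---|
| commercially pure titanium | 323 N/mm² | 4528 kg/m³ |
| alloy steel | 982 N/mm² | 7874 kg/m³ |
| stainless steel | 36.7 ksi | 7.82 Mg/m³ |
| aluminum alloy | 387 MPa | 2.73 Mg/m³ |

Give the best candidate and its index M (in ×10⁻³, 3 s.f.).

Putting every candidate on a common basis:
  commercially pure titanium: σ_y = 323.0 MPa, ρ = 4528 kg/m³
  alloy steel: σ_y = 982.0 MPa, ρ = 7874 kg/m³
  stainless steel: σ_y = 253.0 MPa, ρ = 7820 kg/m³
  aluminum alloy: σ_y = 387.0 MPa, ρ = 2730 kg/m³
  aluminum alloy: M = 7.21×10⁻³
  alloy steel: M = 3.98×10⁻³
  commercially pure titanium: M = 3.97×10⁻³
  stainless steel: M = 2.03×10⁻³
Aluminum alloy ranks first.

aluminum alloy, M = 7.21×10⁻³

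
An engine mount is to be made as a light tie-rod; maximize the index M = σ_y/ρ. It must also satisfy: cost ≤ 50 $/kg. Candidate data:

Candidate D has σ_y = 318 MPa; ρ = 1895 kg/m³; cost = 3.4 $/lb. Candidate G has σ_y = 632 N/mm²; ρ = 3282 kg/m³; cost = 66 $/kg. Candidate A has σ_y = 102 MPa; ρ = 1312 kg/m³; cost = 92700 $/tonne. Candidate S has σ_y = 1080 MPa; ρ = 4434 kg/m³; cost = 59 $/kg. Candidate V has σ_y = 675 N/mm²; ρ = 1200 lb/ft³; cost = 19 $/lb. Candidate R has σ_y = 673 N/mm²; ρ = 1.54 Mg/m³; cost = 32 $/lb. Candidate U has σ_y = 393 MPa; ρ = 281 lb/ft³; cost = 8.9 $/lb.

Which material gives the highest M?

Screen on constraints: cost ≤ 50 $/kg. Survivors: candidate D, candidate V, candidate U.
After converting to SI:
  candidate D: σ_y = 318.0 MPa, ρ = 1895 kg/m³
  candidate V: σ_y = 675.0 MPa, ρ = 19220 kg/m³
  candidate U: σ_y = 393.0 MPa, ρ = 4501 kg/m³
  candidate D: M = 168 kN·m/kg
  candidate U: M = 87.3 kN·m/kg
  candidate V: M = 35.1 kN·m/kg
Candidate D has the largest M.

candidate D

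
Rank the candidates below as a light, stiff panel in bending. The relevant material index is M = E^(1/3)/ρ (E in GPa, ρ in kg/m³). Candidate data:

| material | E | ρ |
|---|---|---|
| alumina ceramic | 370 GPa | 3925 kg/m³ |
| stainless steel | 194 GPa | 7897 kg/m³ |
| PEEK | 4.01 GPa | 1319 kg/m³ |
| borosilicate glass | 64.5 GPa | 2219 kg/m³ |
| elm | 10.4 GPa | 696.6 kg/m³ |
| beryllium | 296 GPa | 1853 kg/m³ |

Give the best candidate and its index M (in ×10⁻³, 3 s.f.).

beryllium, M = 3.60×10⁻³

Evaluate M for each candidate:
  beryllium: M = 3.60×10⁻³
  elm: M = 3.13×10⁻³
  alumina ceramic: M = 1.83×10⁻³
  borosilicate glass: M = 1.81×10⁻³
  PEEK: M = 1.20×10⁻³
  stainless steel: M = 0.733×10⁻³
Beryllium ranks first.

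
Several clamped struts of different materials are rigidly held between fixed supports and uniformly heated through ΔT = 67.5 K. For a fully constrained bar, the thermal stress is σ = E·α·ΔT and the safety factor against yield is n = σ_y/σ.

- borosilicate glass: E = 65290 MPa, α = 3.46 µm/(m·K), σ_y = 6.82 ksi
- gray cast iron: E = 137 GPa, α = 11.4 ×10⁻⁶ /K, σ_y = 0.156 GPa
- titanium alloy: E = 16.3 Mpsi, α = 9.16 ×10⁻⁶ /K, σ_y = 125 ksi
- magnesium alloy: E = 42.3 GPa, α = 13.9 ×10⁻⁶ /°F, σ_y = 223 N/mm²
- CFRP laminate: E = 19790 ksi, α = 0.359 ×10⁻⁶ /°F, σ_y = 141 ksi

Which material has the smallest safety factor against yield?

Converting E to GPa, α to ×10⁻⁶/K, σ_y to MPa, then σ and n for each:
  borosilicate glass: E = 65.29, α = 3.46, σ_y = 47.02 → σ = 15.2 MPa, n = 3.08
  gray cast iron: E = 137.0, α = 11.4, σ_y = 156.0 → σ = 105 MPa, n = 1.48
  titanium alloy: E = 112.4, α = 9.16, σ_y = 861.8 → σ = 69.5 MPa, n = 12.4
  magnesium alloy: E = 42.30, α = 25.0, σ_y = 223.0 → σ = 71.4 MPa, n = 3.12
  CFRP laminate: E = 136.4, α = 0.646, σ_y = 972.2 → σ = 5.95 MPa, n = 163
Gray cast iron has the lowest safety factor, n = 1.48.

gray cast iron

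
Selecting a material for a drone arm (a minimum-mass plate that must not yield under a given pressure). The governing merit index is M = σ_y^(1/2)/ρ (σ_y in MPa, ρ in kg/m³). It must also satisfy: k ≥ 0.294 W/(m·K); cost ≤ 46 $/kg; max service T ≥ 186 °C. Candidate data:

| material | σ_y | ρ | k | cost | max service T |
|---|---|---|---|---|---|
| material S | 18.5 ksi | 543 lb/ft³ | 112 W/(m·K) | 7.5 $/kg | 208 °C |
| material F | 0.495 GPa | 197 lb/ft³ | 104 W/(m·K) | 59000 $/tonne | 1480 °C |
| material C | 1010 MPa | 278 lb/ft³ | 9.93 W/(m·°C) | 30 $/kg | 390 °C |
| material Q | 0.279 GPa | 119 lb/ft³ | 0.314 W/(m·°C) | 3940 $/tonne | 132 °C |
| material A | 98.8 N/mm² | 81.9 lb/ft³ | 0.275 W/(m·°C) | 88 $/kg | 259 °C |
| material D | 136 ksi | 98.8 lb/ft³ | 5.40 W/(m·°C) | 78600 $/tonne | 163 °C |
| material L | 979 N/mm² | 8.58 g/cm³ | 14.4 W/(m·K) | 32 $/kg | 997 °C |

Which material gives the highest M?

material C

Screen on constraints: k ≥ 0.294 W/(m·K); cost ≤ 46 $/kg; max service T ≥ 186 °C. Survivors: material S, material C, material L.
In SI units:
  material S: σ_y = 127.6 MPa, ρ = 8698 kg/m³
  material C: σ_y = 1010 MPa, ρ = 4453 kg/m³
  material L: σ_y = 979.0 MPa, ρ = 8580 kg/m³
  material C: M = 7.14×10⁻³
  material L: M = 3.65×10⁻³
  material S: M = 1.30×10⁻³
Material C ranks first.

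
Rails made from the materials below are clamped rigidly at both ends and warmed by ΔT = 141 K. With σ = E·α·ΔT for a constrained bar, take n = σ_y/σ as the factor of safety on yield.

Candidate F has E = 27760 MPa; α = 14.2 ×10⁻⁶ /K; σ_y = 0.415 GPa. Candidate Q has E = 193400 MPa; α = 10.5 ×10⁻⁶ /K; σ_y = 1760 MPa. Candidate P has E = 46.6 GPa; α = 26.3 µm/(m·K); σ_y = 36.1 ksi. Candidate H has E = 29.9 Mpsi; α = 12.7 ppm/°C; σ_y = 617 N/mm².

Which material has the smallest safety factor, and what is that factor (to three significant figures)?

With everything in SI (GPa, ×10⁻⁶/K, MPa):
  candidate F: E = 27.76, α = 14.2, σ_y = 415.0 → σ = 55.6 MPa, n = 7.47
  candidate Q: E = 193.4, α = 10.5, σ_y = 1760 → σ = 286 MPa, n = 6.15
  candidate P: E = 46.60, α = 26.3, σ_y = 248.9 → σ = 173 MPa, n = 1.44
  candidate H: E = 206.2, α = 12.7, σ_y = 617.0 → σ = 369 MPa, n = 1.67
The minimum is candidate P at n = 1.44.

candidate P, n = 1.44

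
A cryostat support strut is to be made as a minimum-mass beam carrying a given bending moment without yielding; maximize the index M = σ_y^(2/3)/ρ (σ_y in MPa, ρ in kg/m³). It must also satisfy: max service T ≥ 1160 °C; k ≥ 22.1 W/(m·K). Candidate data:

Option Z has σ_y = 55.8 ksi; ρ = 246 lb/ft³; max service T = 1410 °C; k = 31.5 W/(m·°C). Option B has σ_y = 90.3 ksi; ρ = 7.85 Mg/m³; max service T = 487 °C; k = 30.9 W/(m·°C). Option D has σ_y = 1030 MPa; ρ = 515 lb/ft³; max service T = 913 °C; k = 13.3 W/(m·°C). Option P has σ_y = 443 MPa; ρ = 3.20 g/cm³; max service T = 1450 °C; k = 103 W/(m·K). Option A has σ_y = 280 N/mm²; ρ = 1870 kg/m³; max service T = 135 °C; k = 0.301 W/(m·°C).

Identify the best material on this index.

Screen on constraints: max service T ≥ 1160 °C; k ≥ 22.1 W/(m·K). Survivors: option Z, option P.
Normalizing units and computing the index:
  option Z: σ_y = 384.7 MPa, ρ = 3941 kg/m³
  option P: σ_y = 443.0 MPa, ρ = 3200 kg/m³
  option P: M = 18.2×10⁻³
  option Z: M = 13.4×10⁻³
Option P has the largest M.

option P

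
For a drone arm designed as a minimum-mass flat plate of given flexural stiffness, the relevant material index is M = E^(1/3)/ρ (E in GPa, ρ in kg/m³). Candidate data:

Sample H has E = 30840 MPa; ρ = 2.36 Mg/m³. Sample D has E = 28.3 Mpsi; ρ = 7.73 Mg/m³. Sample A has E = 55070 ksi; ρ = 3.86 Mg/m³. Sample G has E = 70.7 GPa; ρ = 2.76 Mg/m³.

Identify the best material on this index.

sample A

In SI units:
  sample H: E = 30.84 GPa, ρ = 2360 kg/m³
  sample D: E = 195.1 GPa, ρ = 7730 kg/m³
  sample A: E = 379.7 GPa, ρ = 3860 kg/m³
  sample G: E = 70.70 GPa, ρ = 2760 kg/m³
  sample A: M = 1.88×10⁻³
  sample G: M = 1.50×10⁻³
  sample H: M = 1.33×10⁻³
  sample D: M = 0.750×10⁻³
Highest index: sample A.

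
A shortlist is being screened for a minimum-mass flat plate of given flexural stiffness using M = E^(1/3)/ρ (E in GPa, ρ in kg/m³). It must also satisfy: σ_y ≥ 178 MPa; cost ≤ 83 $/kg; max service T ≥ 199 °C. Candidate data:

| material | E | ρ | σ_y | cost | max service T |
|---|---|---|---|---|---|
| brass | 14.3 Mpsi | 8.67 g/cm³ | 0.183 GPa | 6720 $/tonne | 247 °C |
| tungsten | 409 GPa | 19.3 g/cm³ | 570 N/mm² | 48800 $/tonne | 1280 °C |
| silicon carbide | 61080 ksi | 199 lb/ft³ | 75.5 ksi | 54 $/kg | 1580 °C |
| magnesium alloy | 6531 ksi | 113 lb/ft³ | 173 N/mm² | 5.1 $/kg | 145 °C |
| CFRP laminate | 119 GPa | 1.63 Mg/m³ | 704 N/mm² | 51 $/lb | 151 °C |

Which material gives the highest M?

Screen on constraints: σ_y ≥ 178 MPa; cost ≤ 83 $/kg; max service T ≥ 199 °C. Survivors: brass, tungsten, silicon carbide.
In SI units:
  brass: E = 98.60 GPa, ρ = 8670 kg/m³
  tungsten: E = 409.0 GPa, ρ = 19300 kg/m³
  silicon carbide: E = 421.1 GPa, ρ = 3188 kg/m³
  silicon carbide: M = 2.35×10⁻³
  brass: M = 0.533×10⁻³
  tungsten: M = 0.385×10⁻³
The maximum is for silicon carbide.

silicon carbide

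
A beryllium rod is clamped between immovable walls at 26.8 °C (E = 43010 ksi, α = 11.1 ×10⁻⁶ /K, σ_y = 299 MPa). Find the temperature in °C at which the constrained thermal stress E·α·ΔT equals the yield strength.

118 °C

E = 43010 ksi = 296.5 GPa.
E·α·ΔT = 299.0 MPa ⇒ ΔT = 299.0 / (296.5×10³ × 11.1×10⁻⁶) = 90.84 K.
T = 26.8 + 90.84 = 117.6 °C.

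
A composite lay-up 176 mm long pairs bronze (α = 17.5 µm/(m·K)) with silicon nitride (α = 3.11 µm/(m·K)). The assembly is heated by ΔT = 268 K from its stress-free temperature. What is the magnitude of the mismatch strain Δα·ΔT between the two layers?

3.86×10⁻³

Δα = |17.5 − 3.11|×10⁻⁶/K = 14.4×10⁻⁶/K.
Mismatch strain = Δα·ΔT = 14.4×10⁻⁶ × 268.0 = 3.86×10⁻³.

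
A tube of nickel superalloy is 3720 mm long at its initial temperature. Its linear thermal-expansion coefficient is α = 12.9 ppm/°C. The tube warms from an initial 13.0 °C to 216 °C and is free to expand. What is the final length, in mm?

ΔT = 216 − 13.0 = 203.0 K.
ΔL = α·L₀·ΔT = 12.9×10⁻⁶ × 3720 mm × 203.0 K = 9.74 mm.
L = L₀ + ΔL = 3720 + 9.74 = 3729.7 mm.

3729.7 mm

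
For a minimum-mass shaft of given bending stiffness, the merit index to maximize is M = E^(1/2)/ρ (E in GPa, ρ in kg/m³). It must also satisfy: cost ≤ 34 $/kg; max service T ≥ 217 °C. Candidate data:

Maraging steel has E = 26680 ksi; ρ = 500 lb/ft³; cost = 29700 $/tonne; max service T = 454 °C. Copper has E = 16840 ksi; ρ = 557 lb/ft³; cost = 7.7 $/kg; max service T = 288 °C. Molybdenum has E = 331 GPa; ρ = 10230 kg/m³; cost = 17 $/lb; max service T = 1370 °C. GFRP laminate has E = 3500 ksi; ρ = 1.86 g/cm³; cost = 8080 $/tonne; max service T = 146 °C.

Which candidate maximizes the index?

maraging steel

Screen on constraints: cost ≤ 34 $/kg; max service T ≥ 217 °C. Survivors: maraging steel, copper.
Normalizing units and computing the index:
  maraging steel: E = 184.0 GPa, ρ = 8009 kg/m³
  copper: E = 116.1 GPa, ρ = 8922 kg/m³
  maraging steel: M = 1.69×10⁻³
  copper: M = 1.21×10⁻³
The maximum is for maraging steel.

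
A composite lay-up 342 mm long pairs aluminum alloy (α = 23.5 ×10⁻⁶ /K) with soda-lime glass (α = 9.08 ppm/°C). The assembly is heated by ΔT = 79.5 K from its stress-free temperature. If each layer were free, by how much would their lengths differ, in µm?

Δα = |23.5 − 9.08|×10⁻⁶/K = 14.4×10⁻⁶/K.
ΔL_mismatch = Δα·L·ΔT = 14.4×10⁻⁶ × 342.0 mm × 79.5 K = 392 µm.

392 µm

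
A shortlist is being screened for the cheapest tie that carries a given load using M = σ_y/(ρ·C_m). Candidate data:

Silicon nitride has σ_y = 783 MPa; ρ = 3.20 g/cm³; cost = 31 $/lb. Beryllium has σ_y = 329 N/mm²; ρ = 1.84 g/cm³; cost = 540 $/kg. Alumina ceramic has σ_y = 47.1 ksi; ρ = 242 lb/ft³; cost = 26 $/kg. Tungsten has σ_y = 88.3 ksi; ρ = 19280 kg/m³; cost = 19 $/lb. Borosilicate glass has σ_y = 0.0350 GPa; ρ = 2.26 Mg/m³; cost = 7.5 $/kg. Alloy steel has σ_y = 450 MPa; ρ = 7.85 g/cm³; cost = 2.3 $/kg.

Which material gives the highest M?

After converting to SI:
  silicon nitride: σ_y = 783.0 MPa, ρ = 3200 kg/m³, cost = 68.34 $/kg
  beryllium: σ_y = 329.0 MPa, ρ = 1840 kg/m³, cost = 540.0 $/kg
  alumina ceramic: σ_y = 324.7 MPa, ρ = 3876 kg/m³, cost = 26.00 $/kg
  tungsten: σ_y = 608.8 MPa, ρ = 19280 kg/m³, cost = 41.89 $/kg
  borosilicate glass: σ_y = 35.00 MPa, ρ = 2260 kg/m³, cost = 7.500 $/kg
  alloy steel: σ_y = 450.0 MPa, ρ = 7850 kg/m³, cost = 2.300 $/kg
  alloy steel: M = 24.9 kN·m per $
  silicon nitride: M = 3.58 kN·m per $
  alumina ceramic: M = 3.22 kN·m per $
  borosilicate glass: M = 2.06 kN·m per $
  tungsten: M = 0.754 kN·m per $
  beryllium: M = 0.331 kN·m per $
Alloy steel has the largest M.

alloy steel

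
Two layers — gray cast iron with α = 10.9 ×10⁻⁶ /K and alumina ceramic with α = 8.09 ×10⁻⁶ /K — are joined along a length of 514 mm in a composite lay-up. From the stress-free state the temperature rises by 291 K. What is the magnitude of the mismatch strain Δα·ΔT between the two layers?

Δα = |10.9 − 8.09|×10⁻⁶/K = 2.81×10⁻⁶/K.
Mismatch strain = Δα·ΔT = 2.81×10⁻⁶ × 291.0 = 8.18×10⁻⁴.

8.18×10⁻⁴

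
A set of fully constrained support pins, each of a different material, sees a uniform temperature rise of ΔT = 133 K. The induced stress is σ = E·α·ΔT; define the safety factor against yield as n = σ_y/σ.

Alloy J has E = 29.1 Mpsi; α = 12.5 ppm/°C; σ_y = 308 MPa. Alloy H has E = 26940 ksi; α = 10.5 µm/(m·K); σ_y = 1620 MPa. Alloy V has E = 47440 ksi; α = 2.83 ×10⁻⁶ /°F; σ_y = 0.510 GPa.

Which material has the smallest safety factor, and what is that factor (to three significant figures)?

alloy J, n = 0.923

Converting E to GPa, α to ×10⁻⁶/K, σ_y to MPa, then σ and n for each:
  alloy J: E = 200.6, α = 12.5, σ_y = 308.0 → σ = 334 MPa, n = 0.923
  alloy H: E = 185.7, α = 10.5, σ_y = 1620 → σ = 259 MPa, n = 6.25
  alloy V: E = 327.1, α = 5.09, σ_y = 510.0 → σ = 222 MPa, n = 2.30
The minimum is alloy J at n = 0.923.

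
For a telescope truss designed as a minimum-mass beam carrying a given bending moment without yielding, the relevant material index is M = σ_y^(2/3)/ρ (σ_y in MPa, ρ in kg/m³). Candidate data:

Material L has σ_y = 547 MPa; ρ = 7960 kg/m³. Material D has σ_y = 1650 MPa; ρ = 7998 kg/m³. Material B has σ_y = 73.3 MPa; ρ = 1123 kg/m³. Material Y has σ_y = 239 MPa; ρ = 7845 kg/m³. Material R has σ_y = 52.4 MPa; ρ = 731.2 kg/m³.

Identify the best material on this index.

material R

Computing M directly (units already consistent):
  material R: M = 19.2×10⁻³
  material D: M = 17.5×10⁻³
  material B: M = 15.6×10⁻³
  material L: M = 8.40×10⁻³
  material Y: M = 4.91×10⁻³
Material R ranks first.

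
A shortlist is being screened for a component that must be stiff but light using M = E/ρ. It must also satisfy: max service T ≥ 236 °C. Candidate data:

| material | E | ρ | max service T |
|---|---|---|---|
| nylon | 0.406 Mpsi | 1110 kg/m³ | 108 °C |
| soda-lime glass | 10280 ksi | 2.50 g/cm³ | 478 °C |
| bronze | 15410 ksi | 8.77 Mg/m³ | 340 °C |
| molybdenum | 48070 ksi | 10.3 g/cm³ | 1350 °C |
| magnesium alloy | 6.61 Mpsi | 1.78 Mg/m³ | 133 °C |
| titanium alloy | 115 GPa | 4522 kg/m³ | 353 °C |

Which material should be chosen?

molybdenum

Screen on constraints: max service T ≥ 236 °C. Survivors: soda-lime glass, bronze, molybdenum, titanium alloy.
Putting every candidate on a common basis:
  soda-lime glass: E = 70.88 GPa, ρ = 2500 kg/m³
  bronze: E = 106.2 GPa, ρ = 8770 kg/m³
  molybdenum: E = 331.4 GPa, ρ = 10300 kg/m³
  titanium alloy: E = 115.0 GPa, ρ = 4522 kg/m³
  molybdenum: M = 32.2 MN·m/kg
  soda-lime glass: M = 28.4 MN·m/kg
  titanium alloy: M = 25.4 MN·m/kg
  bronze: M = 12.1 MN·m/kg
Highest index: molybdenum.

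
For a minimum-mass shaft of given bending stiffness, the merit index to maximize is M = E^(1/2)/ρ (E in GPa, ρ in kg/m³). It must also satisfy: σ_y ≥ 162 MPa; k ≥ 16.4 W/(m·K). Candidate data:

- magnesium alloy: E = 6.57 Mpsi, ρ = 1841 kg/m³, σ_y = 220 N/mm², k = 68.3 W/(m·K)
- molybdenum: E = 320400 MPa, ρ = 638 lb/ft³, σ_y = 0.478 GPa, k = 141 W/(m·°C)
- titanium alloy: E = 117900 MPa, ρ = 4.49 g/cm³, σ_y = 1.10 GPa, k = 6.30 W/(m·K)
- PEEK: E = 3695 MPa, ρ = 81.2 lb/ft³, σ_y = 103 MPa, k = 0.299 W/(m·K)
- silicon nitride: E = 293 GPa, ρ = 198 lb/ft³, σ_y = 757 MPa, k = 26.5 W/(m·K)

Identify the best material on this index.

Screen on constraints: σ_y ≥ 162 MPa; k ≥ 16.4 W/(m·K). Survivors: magnesium alloy, molybdenum, silicon nitride.
Putting every candidate on a common basis:
  magnesium alloy: E = 45.30 GPa, ρ = 1841 kg/m³
  molybdenum: E = 320.4 GPa, ρ = 10220 kg/m³
  silicon nitride: E = 293.0 GPa, ρ = 3172 kg/m³
  silicon nitride: M = 5.40×10⁻³
  magnesium alloy: M = 3.66×10⁻³
  molybdenum: M = 1.75×10⁻³
Silicon nitride ranks first.

silicon nitride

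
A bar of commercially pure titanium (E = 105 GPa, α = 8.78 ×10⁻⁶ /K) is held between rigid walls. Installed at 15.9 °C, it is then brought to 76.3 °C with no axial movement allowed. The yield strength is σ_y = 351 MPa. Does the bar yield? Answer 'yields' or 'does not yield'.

does not yield

ΔT = 60.40 K. Constrained thermal stress σ = E·α·ΔT = 105.0×10³ MPa × 8.78×10⁻⁶ × 60.40 = 55.7 MPa (compressive).
Compare to σ_y = 351 MPa: σ < σ_y, so it does not yield.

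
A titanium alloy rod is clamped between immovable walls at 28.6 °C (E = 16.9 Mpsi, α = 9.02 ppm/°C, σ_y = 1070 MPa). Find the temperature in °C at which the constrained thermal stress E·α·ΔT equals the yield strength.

1050 °C

E = 16.9 Mpsi = 116.5 GPa.
E·α·ΔT = 1070 MPa ⇒ ΔT = 1070 / (116.5×10³ × 9.02×10⁻⁶) = 1018 K.
T = 28.6 + 1018 = 1047 °C.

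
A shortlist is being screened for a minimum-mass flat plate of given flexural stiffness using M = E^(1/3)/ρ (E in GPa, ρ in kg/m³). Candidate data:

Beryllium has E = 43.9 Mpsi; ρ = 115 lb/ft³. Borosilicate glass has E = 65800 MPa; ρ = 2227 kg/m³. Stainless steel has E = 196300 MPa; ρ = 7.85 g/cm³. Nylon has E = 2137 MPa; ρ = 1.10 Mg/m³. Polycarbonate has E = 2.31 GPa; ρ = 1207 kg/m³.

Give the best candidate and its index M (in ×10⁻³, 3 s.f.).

beryllium, M = 3.64×10⁻³

Normalizing units and computing the index:
  beryllium: E = 302.7 GPa, ρ = 1842 kg/m³
  borosilicate glass: E = 65.80 GPa, ρ = 2227 kg/m³
  stainless steel: E = 196.3 GPa, ρ = 7850 kg/m³
  nylon: E = 2.137 GPa, ρ = 1100 kg/m³
  polycarbonate: E = 2.310 GPa, ρ = 1207 kg/m³
  beryllium: M = 3.64×10⁻³
  borosilicate glass: M = 1.81×10⁻³
  nylon: M = 1.17×10⁻³
  polycarbonate: M = 1.10×10⁻³
  stainless steel: M = 0.740×10⁻³
Beryllium has the largest M.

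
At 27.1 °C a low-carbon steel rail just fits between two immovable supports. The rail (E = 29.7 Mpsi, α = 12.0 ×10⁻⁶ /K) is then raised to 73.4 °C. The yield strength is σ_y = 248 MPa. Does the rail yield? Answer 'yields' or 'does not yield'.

E = 29.7 Mpsi = 204.8 GPa.
ΔT = 46.30 K. Constrained thermal stress σ = E·α·ΔT = 204.8×10³ MPa × 12.0×10⁻⁶ × 46.30 = 114 MPa (compressive).
Compare to σ_y = 248 MPa: σ < σ_y, so it does not yield.

does not yield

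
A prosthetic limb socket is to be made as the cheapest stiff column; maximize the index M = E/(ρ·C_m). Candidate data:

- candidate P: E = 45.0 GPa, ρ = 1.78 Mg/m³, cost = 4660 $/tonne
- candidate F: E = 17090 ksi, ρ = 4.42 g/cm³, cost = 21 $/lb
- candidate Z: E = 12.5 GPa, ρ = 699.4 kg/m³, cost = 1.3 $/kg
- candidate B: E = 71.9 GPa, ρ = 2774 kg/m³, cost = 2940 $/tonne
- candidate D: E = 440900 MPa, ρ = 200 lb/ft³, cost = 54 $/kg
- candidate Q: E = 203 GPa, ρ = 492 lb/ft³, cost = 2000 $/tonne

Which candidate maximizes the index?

In SI units:
  candidate P: E = 45.00 GPa, ρ = 1780 kg/m³, cost = 4.660 $/kg
  candidate F: E = 117.8 GPa, ρ = 4420 kg/m³, cost = 46.30 $/kg
  candidate Z: E = 12.50 GPa, ρ = 699.4 kg/m³, cost = 1.300 $/kg
  candidate B: E = 71.90 GPa, ρ = 2774 kg/m³, cost = 2.940 $/kg
  candidate D: E = 440.9 GPa, ρ = 3204 kg/m³, cost = 54.00 $/kg
  candidate Q: E = 203.0 GPa, ρ = 7881 kg/m³, cost = 2.000 $/kg
  candidate Z: M = 13.7 MN·m per $
  candidate Q: M = 12.9 MN·m per $
  candidate B: M = 8.82 MN·m per $
  candidate P: M = 5.43 MN·m per $
  candidate D: M = 2.55 MN·m per $
  candidate F: M = 0.576 MN·m per $
Candidate Z has the largest M.

candidate Z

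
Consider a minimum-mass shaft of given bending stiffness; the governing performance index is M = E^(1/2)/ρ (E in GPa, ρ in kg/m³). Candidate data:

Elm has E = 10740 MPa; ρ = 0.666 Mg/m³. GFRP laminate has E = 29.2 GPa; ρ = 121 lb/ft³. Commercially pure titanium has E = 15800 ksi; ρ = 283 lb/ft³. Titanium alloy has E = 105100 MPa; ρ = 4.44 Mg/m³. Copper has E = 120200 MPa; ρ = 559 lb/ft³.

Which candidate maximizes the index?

Putting every candidate on a common basis:
  elm: E = 10.74 GPa, ρ = 666.0 kg/m³
  GFRP laminate: E = 29.20 GPa, ρ = 1938 kg/m³
  commercially pure titanium: E = 108.9 GPa, ρ = 4533 kg/m³
  titanium alloy: E = 105.1 GPa, ρ = 4440 kg/m³
  copper: E = 120.2 GPa, ρ = 8954 kg/m³
  elm: M = 4.92×10⁻³
  GFRP laminate: M = 2.79×10⁻³
  titanium alloy: M = 2.31×10⁻³
  commercially pure titanium: M = 2.30×10⁻³
  copper: M = 1.22×10⁻³
The maximum is for elm.

elm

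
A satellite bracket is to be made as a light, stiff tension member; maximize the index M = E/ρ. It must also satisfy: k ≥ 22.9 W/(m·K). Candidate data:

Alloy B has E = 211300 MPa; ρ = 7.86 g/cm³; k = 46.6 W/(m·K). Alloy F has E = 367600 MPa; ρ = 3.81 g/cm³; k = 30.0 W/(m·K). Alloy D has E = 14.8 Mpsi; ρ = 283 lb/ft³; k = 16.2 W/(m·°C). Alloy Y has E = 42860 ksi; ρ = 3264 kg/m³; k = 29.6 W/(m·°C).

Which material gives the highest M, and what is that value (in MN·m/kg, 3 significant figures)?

alloy F, M = 96.5 MN·m/kg

Screen on constraints: k ≥ 22.9 W/(m·K). Survivors: alloy B, alloy F, alloy Y.
Convert each candidate to consistent units, then evaluate M:
  alloy B: E = 211.3 GPa, ρ = 7860 kg/m³
  alloy F: E = 367.6 GPa, ρ = 3810 kg/m³
  alloy Y: E = 295.5 GPa, ρ = 3264 kg/m³
  alloy F: M = 96.5 MN·m/kg
  alloy Y: M = 90.5 MN·m/kg
  alloy B: M = 26.9 MN·m/kg
The maximum is for alloy F.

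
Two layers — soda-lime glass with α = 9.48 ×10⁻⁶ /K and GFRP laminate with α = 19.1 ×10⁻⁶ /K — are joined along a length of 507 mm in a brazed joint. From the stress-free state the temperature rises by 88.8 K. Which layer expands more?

GFRP laminate

α(soda-lime glass) = 9.48×10⁻⁶/K vs α(GFRP laminate) = 19.1×10⁻⁶/K.
Higher α expands more for the same ΔT: GFRP laminate.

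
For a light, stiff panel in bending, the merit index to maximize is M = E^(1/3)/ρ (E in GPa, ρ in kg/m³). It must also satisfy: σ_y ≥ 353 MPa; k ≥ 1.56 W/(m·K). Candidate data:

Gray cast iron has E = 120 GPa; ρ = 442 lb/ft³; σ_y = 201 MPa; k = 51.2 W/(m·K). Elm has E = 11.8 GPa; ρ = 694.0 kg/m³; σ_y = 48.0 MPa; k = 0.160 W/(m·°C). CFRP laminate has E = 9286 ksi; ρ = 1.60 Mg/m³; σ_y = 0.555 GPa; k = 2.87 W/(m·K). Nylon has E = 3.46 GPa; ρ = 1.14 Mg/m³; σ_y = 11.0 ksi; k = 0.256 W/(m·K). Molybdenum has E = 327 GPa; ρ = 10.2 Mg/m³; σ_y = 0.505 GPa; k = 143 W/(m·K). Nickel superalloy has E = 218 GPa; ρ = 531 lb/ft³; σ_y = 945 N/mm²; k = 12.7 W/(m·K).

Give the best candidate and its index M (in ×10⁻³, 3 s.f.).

Screen on constraints: σ_y ≥ 353 MPa; k ≥ 1.56 W/(m·K). Survivors: CFRP laminate, molybdenum, nickel superalloy.
After converting to SI:
  CFRP laminate: E = 64.02 GPa, ρ = 1600 kg/m³
  molybdenum: E = 327.0 GPa, ρ = 10200 kg/m³
  nickel superalloy: E = 218.0 GPa, ρ = 8506 kg/m³
  CFRP laminate: M = 2.50×10⁻³
  nickel superalloy: M = 0.708×10⁻³
  molybdenum: M = 0.675×10⁻³
Highest index: CFRP laminate.

CFRP laminate, M = 2.50×10⁻³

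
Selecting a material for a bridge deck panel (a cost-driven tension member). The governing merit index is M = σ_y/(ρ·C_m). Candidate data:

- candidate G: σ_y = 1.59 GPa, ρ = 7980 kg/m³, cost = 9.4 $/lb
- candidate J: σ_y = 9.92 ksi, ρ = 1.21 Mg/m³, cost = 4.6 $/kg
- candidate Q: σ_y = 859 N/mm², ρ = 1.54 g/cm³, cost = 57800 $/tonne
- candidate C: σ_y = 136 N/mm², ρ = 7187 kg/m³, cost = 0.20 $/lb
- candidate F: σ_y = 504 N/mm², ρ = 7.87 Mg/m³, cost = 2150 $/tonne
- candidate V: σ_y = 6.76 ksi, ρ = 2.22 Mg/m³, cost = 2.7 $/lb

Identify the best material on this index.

After converting to SI:
  candidate G: σ_y = 1590 MPa, ρ = 7980 kg/m³, cost = 20.72 $/kg
  candidate J: σ_y = 68.40 MPa, ρ = 1210 kg/m³, cost = 4.600 $/kg
  candidate Q: σ_y = 859.0 MPa, ρ = 1540 kg/m³, cost = 57.80 $/kg
  candidate C: σ_y = 136.0 MPa, ρ = 7187 kg/m³, cost = 0.4409 $/kg
  candidate F: σ_y = 504.0 MPa, ρ = 7870 kg/m³, cost = 2.150 $/kg
  candidate V: σ_y = 46.61 MPa, ρ = 2220 kg/m³, cost = 5.952 $/kg
  candidate C: M = 42.9 kN·m per $
  candidate F: M = 29.8 kN·m per $
  candidate J: M = 12.3 kN·m per $
  candidate Q: M = 9.65 kN·m per $
  candidate G: M = 9.61 kN·m per $
  candidate V: M = 3.53 kN·m per $
Candidate C ranks first.

candidate C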